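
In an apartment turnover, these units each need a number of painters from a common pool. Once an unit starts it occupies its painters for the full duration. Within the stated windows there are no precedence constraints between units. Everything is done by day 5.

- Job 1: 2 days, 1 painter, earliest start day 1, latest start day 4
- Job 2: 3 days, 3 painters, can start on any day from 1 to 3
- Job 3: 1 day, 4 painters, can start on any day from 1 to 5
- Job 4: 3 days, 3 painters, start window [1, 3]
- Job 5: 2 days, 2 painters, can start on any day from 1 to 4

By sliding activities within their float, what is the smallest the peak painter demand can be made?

Early-start (Job 1@1, Job 2@1, Job 3@1, Job 4@1, Job 5@1) gives peak 13: d1:13  d2:9  d3:6  d4:0  d5:0.
Shift Job 3→4, Job 5→4.
Schedule Job 1@1, Job 2@1, Job 3@4, Job 4@1, Job 5@4: d1:7  d2:7  d3:6  d4:6  d5:2 — peak 7.

7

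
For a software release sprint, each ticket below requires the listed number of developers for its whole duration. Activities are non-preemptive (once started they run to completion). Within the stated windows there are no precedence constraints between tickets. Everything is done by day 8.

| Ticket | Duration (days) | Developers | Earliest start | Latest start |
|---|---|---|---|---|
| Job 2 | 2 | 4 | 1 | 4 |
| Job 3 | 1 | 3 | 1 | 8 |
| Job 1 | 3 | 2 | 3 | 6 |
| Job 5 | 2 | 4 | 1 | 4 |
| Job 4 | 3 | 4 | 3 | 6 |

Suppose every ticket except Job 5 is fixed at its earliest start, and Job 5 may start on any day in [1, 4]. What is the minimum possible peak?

Job 5@1: d1:11  d2:8  d3:6  d4:6  d5:6  d6:0  d7:0  d8:0 → peak 11
Job 5@2: d1:7  d2:8  d3:10  d4:6  d5:6  d6:0  d7:0  d8:0 → peak 10
Job 5@3: d1:7  d2:4  d3:10  d4:10  d5:6  d6:0  d7:0  d8:0 → peak 10
Job 5@4: d1:7  d2:4  d3:6  d4:10  d5:10  d6:0  d7:0  d8:0 → peak 10
Best is Job 5@2, peak 10.

10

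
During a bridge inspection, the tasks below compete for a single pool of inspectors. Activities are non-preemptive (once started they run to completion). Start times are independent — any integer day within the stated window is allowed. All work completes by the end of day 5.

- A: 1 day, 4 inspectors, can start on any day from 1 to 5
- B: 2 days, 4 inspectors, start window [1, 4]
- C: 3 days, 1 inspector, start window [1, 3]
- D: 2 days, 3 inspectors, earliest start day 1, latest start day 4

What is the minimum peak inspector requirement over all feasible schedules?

Early-start (A@1, B@1, C@1, D@1) gives peak 12: d1:12  d2:8  d3:1  d4:0  d5:0.
Shift B→2, D→4.
Schedule A@1, B@2, C@1, D@4: d1:5  d2:5  d3:5  d4:3  d5:3 — peak 5.
Total inspector-days = 21 over 5 days ⇒ peak ≥ ⌈21/5⌉ = 5, so 5 is optimal.

5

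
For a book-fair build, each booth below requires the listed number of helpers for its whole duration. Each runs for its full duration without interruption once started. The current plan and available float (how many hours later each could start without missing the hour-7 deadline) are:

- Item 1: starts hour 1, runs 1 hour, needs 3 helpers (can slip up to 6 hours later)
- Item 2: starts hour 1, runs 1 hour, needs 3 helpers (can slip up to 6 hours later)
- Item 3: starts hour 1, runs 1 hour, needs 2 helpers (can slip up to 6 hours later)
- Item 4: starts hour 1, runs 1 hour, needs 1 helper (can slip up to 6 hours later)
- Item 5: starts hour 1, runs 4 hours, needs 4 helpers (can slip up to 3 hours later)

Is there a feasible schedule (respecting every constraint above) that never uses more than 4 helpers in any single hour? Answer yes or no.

Schedule Item 1@1, Item 2@2, Item 3@3, Item 4@1, Item 5@4: h1:4  h2:3  h3:2  h4:4  h5:4  h6:4  h7:4 — peak 4 ≤ 4.

yes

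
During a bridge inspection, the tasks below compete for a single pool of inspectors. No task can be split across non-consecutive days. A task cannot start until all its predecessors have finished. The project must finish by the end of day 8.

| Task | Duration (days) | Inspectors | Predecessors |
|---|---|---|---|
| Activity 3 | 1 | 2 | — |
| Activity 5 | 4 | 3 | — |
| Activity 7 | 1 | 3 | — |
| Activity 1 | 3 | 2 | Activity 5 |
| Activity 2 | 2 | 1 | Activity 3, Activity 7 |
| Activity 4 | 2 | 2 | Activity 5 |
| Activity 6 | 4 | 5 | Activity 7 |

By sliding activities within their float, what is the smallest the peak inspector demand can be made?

8

Early-start (Activity 3@1, Activity 5@1, Activity 7@1, Activity 1@5, Activity 2@2, Activity 4@5, Activity 6@2) gives peak 9: d1:8  d2:9  d3:9  d4:8  d5:9  d6:4  d7:2  d8:0.
Shift Activity 2→5, Activity 4→6.
Schedule Activity 3@1, Activity 5@1, Activity 7@1, Activity 1@5, Activity 2@5, Activity 4@6, Activity 6@2: d1:8  d2:8  d3:8  d4:8  d5:8  d6:5  d7:4  d8:0 — peak 8.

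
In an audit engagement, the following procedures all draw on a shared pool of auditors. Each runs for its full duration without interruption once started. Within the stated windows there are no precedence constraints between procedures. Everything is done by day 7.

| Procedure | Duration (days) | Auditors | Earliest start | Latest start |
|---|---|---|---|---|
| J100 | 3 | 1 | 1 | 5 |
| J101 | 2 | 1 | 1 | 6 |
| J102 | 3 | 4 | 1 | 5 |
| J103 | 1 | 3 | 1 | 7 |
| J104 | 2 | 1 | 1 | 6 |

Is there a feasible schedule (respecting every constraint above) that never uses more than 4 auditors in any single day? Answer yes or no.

yes

Schedule J100@1, J101@1, J102@4, J103@3, J104@1: d1:3  d2:3  d3:4  d4:4  d5:4  d6:4  d7:0 — peak 4 ≤ 4.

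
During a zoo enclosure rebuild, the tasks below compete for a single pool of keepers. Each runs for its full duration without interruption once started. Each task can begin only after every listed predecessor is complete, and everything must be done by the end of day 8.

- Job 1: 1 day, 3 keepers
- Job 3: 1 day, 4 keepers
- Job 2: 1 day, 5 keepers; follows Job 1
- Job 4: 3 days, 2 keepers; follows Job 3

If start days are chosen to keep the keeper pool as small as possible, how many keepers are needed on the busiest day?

5

Early-start (Job 1@1, Job 3@1, Job 2@2, Job 4@2) gives peak 7: d1:7  d2:7  d3:2  d4:2  d5:0  d6:0  d7:0  d8:0.
Shift Job 3→2, Job 2→3, Job 4→4.
Schedule Job 1@1, Job 3@2, Job 2@3, Job 4@4: d1:3  d2:4  d3:5  d4:2  d5:2  d6:2  d7:0  d8:0 — peak 5.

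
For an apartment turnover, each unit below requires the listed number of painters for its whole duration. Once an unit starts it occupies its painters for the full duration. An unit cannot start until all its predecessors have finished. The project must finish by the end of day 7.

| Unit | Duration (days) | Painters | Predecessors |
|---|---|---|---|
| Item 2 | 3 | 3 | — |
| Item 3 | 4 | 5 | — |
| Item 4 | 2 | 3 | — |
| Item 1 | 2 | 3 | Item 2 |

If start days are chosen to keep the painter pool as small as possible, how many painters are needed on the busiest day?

8

Early-start (Item 2@1, Item 3@1, Item 4@1, Item 1@4) gives peak 11: d1:11  d2:11  d3:8  d4:8  d5:3  d6:0  d7:0.
Shift Item 4→4, Item 1→5.
Schedule Item 2@1, Item 3@1, Item 4@4, Item 1@5: d1:8  d2:8  d3:8  d4:8  d5:6  d6:3  d7:0 — peak 8.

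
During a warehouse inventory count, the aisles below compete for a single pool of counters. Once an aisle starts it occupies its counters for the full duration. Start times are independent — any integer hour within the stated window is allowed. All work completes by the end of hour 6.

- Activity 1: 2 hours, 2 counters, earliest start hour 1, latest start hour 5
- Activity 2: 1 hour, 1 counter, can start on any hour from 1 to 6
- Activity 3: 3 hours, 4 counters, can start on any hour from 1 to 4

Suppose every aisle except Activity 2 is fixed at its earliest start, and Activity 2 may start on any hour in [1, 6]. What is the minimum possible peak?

6

Activity 2@1: h1:7  h2:6  h3:4  h4:0  h5:0  h6:0 → peak 7
Activity 2@2: h1:6  h2:7  h3:4  h4:0  h5:0  h6:0 → peak 7
Activity 2@3: h1:6  h2:6  h3:5  h4:0  h5:0  h6:0 → peak 6
Activity 2@4: h1:6  h2:6  h3:4  h4:1  h5:0  h6:0 → peak 6
Activity 2@5: h1:6  h2:6  h3:4  h4:0  h5:1  h6:0 → peak 6
Activity 2@6: h1:6  h2:6  h3:4  h4:0  h5:0  h6:1 → peak 6
Best is Activity 2@3, peak 6.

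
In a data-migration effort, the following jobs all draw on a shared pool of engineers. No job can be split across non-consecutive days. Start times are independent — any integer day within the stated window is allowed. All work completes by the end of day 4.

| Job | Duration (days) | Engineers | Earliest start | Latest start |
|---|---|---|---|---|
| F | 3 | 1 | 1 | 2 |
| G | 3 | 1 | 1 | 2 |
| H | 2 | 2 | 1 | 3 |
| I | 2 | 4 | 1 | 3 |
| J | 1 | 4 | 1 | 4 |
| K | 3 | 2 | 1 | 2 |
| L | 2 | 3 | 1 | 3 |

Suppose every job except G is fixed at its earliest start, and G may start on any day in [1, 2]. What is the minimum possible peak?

16

G@1: d1:17  d2:13  d3:4  d4:0 → peak 17
G@2: d1:16  d2:13  d3:4  d4:1 → peak 16
Best is G@2, peak 16.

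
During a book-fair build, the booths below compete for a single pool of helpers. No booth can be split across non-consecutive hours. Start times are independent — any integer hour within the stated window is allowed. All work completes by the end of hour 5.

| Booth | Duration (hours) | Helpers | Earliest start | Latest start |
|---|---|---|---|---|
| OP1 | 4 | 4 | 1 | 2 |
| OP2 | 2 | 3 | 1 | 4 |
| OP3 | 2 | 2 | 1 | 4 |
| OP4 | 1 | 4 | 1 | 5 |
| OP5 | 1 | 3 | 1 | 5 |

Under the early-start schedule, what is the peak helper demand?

16

Early-start schedule: OP1@1, OP2@1, OP3@1, OP4@1, OP5@1.
Load per hour: hour 1: 16, hour 2: 9, hour 3: 4, hour 4: 4, hour 5: 0.
Peak is 16.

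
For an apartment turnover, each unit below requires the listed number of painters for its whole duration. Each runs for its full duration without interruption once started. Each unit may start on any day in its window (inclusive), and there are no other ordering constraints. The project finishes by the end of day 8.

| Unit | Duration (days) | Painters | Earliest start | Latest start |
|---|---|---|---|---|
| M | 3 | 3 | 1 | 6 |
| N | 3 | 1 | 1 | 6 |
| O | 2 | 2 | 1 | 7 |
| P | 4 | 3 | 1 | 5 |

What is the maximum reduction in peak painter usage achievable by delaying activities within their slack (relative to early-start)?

Early-start peak: d1:9  d2:9  d3:7  d4:3  d5:0  d6:0  d7:0  d8:0 ⇒ 9.
Leveled (M@1, N@1, O@4, P@4): d1:4  d2:4  d3:4  d4:5  d5:5  d6:3  d7:3  d8:0 ⇒ 5.
Reduction 9 − 5 = 4.

4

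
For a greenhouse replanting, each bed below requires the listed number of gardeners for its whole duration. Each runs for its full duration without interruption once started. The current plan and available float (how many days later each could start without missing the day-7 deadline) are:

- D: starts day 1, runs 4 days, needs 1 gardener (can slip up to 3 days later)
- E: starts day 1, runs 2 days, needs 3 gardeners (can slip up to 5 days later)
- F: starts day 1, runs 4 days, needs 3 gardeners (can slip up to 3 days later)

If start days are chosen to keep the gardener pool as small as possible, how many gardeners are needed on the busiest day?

Early-start (D@1, E@1, F@1) gives peak 7: d1:7  d2:7  d3:4  d4:4  d5:0  d6:0  d7:0.
Shift F→3.
Schedule D@1, E@1, F@3: d1:4  d2:4  d3:4  d4:4  d5:3  d6:3  d7:0 — peak 4.
Total gardener-days = 22 over 7 days ⇒ peak ≥ ⌈22/7⌉ = 4, so 4 is optimal.

4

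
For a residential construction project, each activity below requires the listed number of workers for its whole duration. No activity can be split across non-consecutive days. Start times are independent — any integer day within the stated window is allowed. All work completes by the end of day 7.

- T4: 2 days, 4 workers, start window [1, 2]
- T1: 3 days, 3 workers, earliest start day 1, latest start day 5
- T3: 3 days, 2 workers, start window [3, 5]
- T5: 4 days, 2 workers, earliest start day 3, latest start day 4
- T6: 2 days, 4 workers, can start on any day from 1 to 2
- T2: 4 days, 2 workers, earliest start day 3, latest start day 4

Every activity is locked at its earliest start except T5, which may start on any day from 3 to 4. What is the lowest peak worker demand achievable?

T5@3: d1:11  d2:11  d3:9  d4:6  d5:6  d6:4  d7:0 → peak 11
T5@4: d1:11  d2:11  d3:7  d4:6  d5:6  d6:4  d7:2 → peak 11
Best is T5@3, peak 11.

11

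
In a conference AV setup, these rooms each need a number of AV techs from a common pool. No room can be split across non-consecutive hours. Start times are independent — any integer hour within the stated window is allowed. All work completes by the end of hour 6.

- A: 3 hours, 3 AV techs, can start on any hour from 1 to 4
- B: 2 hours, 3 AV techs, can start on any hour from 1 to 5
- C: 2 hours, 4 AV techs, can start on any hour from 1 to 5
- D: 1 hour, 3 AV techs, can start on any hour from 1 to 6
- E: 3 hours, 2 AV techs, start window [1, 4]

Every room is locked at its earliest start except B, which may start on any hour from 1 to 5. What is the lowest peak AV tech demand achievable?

B@1: h1:15  h2:12  h3:5  h4:0  h5:0  h6:0 → peak 15
B@2: h1:12  h2:12  h3:8  h4:0  h5:0  h6:0 → peak 12
B@3: h1:12  h2:9  h3:8  h4:3  h5:0  h6:0 → peak 12
B@4: h1:12  h2:9  h3:5  h4:3  h5:3  h6:0 → peak 12
B@5: h1:12  h2:9  h3:5  h4:0  h5:3  h6:3 → peak 12
Best is B@2, peak 12.

12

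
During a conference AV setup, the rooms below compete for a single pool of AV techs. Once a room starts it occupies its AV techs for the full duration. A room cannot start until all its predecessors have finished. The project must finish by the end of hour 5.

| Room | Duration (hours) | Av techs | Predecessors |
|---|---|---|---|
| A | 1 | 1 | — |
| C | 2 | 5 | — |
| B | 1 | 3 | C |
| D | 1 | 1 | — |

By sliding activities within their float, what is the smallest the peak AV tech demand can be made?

5

Early-start (A@1, C@1, B@3, D@1) gives peak 7: h1:7  h2:5  h3:3  h4:0  h5:0.
Shift C→2, B→4.
Schedule A@1, C@2, B@4, D@1: h1:2  h2:5  h3:5  h4:3  h5:0 — peak 5.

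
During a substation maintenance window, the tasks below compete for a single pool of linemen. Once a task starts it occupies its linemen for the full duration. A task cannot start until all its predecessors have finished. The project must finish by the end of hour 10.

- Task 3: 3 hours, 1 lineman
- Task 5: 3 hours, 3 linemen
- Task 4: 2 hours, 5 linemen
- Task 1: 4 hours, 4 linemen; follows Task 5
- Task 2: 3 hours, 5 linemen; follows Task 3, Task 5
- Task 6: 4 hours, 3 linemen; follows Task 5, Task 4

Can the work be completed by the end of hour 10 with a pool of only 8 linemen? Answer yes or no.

Schedule Task 3@3, Task 5@1, Task 4@1, Task 1@4, Task 2@8, Task 6@4: h1:8  h2:8  h3:4  h4:8  h5:8  h6:7  h7:7  h8:5  h9:5  h10:5 — peak 8 ≤ 8.

yes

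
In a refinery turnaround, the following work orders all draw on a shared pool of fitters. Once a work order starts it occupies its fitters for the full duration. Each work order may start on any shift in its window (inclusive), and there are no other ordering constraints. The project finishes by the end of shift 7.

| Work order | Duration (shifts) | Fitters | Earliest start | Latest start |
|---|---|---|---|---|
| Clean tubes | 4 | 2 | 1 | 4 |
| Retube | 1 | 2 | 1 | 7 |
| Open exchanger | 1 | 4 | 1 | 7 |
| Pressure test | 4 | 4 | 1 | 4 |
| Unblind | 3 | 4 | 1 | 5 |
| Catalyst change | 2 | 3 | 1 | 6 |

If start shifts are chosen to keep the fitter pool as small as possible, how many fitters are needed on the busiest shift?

8

Early-start (Clean tubes@1, Retube@1, Open exchanger@1, Pressure test@1, Unblind@1, Catalyst change@1) gives peak 19: s1:19  s2:13  s3:10  s4:6  s5:0  s6:0  s7:0.
Shift Pressure test→2, Unblind→5, Catalyst change→6.
Schedule Clean tubes@1, Retube@1, Open exchanger@1, Pressure test@2, Unblind@5, Catalyst change@6: s1:8  s2:6  s3:6  s4:6  s5:8  s6:7  s7:7 — peak 8.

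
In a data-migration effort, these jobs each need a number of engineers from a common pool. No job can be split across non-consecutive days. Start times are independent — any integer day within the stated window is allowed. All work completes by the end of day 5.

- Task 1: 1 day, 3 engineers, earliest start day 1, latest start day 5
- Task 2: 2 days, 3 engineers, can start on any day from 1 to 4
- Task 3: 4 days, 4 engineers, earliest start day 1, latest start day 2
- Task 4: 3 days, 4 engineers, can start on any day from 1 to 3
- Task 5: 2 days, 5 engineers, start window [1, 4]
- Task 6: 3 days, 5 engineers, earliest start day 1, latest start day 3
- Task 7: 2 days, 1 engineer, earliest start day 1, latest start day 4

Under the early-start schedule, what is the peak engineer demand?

25

Early-start schedule: Task 1@1, Task 2@1, Task 3@1, Task 4@1, Task 5@1, Task 6@1, Task 7@1.
Load per day: day 1: 25, day 2: 22, day 3: 13, day 4: 4, day 5: 0.
Peak is 25.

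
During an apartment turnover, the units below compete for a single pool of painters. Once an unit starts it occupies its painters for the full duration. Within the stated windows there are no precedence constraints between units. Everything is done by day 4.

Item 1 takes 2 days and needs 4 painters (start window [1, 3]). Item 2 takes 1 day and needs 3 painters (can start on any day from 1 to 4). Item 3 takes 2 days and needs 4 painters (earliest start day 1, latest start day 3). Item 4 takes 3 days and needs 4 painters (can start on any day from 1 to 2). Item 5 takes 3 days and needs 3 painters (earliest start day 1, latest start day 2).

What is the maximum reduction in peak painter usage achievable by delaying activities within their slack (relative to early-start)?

7

Early-start peak: d1:18  d2:15  d3:7  d4:0 ⇒ 18.
Leveled (Item 1@1, Item 2@1, Item 3@3, Item 4@1, Item 5@2): d1:11  d2:11  d3:11  d4:7 ⇒ 11.
Reduction 18 − 11 = 7.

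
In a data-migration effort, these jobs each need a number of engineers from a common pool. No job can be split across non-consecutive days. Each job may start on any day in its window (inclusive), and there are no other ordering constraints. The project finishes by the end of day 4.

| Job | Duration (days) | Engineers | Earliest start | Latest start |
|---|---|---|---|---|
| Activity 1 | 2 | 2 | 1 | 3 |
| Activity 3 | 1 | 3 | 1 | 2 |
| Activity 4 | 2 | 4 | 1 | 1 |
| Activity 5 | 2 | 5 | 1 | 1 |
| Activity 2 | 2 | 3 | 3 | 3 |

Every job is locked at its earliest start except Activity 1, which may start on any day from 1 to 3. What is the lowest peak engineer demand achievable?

12

Activity 1@1: d1:14  d2:11  d3:3  d4:3 → peak 14
Activity 1@2: d1:12  d2:11  d3:5  d4:3 → peak 12
Activity 1@3: d1:12  d2:9  d3:5  d4:5 → peak 12
Best is Activity 1@2, peak 12.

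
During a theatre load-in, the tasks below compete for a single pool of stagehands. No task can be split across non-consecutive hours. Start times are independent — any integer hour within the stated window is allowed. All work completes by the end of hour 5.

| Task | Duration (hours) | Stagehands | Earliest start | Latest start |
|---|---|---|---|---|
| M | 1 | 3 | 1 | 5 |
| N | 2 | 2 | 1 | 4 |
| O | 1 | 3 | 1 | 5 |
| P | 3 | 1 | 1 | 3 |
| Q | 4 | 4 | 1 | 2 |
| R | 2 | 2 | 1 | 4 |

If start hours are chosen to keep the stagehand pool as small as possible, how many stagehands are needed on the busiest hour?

7

Early-start (M@1, N@1, O@1, P@1, Q@1, R@1) gives peak 15: h1:15  h2:9  h3:5  h4:4  h5:0.
Shift O→5, Q→2, R→3.
Schedule M@1, N@1, O@5, P@1, Q@2, R@3: h1:6  h2:7  h3:7  h4:6  h5:7 — peak 7.
Total stagehand-hours = 33 over 5 hours ⇒ peak ≥ ⌈33/5⌉ = 7, so 7 is optimal.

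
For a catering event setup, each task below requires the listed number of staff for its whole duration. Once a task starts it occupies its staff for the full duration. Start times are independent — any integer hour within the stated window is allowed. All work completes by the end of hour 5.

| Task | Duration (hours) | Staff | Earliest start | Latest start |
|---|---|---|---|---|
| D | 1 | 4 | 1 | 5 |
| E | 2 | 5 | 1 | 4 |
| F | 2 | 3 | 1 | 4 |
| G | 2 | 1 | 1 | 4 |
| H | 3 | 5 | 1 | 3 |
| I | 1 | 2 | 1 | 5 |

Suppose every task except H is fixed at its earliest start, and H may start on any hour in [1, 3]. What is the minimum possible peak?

H@1: h1:20  h2:14  h3:5  h4:0  h5:0 → peak 20
H@2: h1:15  h2:14  h3:5  h4:5  h5:0 → peak 15
H@3: h1:15  h2:9  h3:5  h4:5  h5:5 → peak 15
Best is H@2, peak 15.

15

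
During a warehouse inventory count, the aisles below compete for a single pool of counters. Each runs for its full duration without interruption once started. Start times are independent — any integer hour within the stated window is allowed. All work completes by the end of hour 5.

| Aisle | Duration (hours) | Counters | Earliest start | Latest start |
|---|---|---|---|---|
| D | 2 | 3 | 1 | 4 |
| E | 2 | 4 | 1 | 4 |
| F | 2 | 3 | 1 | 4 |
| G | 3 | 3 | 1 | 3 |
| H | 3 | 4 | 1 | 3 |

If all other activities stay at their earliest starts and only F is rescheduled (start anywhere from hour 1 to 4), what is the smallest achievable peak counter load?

14

F@1: h1:17  h2:17  h3:7  h4:0  h5:0 → peak 17
F@2: h1:14  h2:17  h3:10  h4:0  h5:0 → peak 17
F@3: h1:14  h2:14  h3:10  h4:3  h5:0 → peak 14
F@4: h1:14  h2:14  h3:7  h4:3  h5:3 → peak 14
Best is F@3, peak 14.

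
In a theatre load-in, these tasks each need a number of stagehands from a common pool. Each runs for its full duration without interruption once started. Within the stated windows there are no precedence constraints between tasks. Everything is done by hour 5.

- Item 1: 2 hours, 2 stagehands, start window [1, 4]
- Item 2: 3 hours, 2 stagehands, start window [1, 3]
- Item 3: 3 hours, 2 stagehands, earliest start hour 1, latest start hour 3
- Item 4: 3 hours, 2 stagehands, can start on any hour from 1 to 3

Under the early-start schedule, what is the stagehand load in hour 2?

8

At early start, hour 2 has: Item 1, Item 2, Item 3, Item 4.
Demand: 2 + 2 + 2 + 2 = 8.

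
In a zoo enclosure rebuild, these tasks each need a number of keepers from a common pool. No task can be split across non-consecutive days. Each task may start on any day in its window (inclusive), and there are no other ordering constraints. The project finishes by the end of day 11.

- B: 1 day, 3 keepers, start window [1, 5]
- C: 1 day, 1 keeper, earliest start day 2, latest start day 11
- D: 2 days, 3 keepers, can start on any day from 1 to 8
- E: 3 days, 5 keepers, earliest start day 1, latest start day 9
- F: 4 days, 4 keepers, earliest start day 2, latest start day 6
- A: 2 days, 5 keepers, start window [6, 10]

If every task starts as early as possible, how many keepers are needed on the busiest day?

Early-start schedule: B@1, C@2, D@1, E@1, F@2, A@6.
Load per day: day 1: 11, day 2: 13, day 3: 9, day 4: 4, day 5: 4, day 6: 5, day 7: 5, day 8: 0, day 9: 0, day 10: 0, day 11: 0.
Peak is 13.

13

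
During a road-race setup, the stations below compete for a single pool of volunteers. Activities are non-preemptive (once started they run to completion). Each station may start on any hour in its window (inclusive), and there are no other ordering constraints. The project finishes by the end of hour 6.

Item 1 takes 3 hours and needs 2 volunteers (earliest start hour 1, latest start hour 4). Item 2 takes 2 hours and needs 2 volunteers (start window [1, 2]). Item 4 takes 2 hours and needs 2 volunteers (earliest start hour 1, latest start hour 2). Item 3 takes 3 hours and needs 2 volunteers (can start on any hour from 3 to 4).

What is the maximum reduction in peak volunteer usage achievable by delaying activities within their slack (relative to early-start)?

Early-start peak: h1:6  h2:6  h3:4  h4:2  h5:2  h6:0 ⇒ 6.
Leveled (Item 1@3, Item 2@1, Item 4@1, Item 3@3): h1:4  h2:4  h3:4  h4:4  h5:4  h6:0 ⇒ 4.
Reduction 6 − 4 = 2.

2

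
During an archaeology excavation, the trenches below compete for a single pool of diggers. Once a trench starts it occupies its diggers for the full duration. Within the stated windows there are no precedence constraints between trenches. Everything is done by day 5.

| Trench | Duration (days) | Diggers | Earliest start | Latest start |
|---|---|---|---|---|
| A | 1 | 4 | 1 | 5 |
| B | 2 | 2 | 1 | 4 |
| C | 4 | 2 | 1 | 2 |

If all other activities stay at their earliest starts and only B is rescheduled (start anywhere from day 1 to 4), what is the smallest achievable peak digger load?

6

B@1: d1:8  d2:4  d3:2  d4:2  d5:0 → peak 8
B@2: d1:6  d2:4  d3:4  d4:2  d5:0 → peak 6
B@3: d1:6  d2:2  d3:4  d4:4  d5:0 → peak 6
B@4: d1:6  d2:2  d3:2  d4:4  d5:2 → peak 6
Best is B@2, peak 6.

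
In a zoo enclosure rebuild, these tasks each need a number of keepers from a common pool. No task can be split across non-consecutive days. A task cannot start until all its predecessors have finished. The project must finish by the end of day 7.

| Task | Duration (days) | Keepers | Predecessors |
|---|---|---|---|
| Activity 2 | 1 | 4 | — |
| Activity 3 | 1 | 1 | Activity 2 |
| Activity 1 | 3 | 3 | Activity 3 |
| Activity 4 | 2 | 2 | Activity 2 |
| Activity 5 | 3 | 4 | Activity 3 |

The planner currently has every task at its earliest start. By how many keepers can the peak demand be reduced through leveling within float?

2

Early-start peak: d1:4  d2:3  d3:9  d4:7  d5:7  d6:0  d7:0 ⇒ 9.
Leveled (Activity 2@1, Activity 3@2, Activity 1@3, Activity 4@2, Activity 5@4): d1:4  d2:3  d3:5  d4:7  d5:7  d6:4  d7:0 ⇒ 7.
Reduction 9 − 7 = 2.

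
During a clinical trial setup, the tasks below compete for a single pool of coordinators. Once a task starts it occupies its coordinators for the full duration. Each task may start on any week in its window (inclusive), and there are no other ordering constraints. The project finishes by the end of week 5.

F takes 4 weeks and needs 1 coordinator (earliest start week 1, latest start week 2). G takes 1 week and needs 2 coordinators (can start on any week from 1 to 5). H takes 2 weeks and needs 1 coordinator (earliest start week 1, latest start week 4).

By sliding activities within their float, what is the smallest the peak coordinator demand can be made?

Early-start (F@1, G@1, H@1) gives peak 4: w1:4  w2:2  w3:1  w4:1  w5:0.
Shift G→5.
Schedule F@1, G@5, H@1: w1:2  w2:2  w3:1  w4:1  w5:2 — peak 2.
Total coordinator-weeks = 8 over 5 weeks ⇒ peak ≥ ⌈8/5⌉ = 2, so 2 is optimal.

2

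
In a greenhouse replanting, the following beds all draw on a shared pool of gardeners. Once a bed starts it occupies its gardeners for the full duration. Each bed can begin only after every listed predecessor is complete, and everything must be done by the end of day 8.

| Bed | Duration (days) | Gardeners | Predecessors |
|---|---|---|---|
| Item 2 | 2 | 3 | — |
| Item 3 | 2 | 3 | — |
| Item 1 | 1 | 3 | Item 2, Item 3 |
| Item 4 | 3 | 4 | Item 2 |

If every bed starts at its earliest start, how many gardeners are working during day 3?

7

At early start, day 3 has: Item 1, Item 4.
Demand: 3 + 4 = 7.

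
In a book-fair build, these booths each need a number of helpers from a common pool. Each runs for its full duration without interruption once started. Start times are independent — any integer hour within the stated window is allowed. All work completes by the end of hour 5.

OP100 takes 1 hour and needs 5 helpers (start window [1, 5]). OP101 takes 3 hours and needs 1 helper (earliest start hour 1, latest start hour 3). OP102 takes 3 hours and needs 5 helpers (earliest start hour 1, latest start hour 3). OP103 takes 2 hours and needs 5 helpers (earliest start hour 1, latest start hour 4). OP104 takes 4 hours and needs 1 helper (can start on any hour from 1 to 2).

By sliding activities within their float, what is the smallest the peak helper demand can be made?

Early-start (OP100@1, OP101@1, OP102@1, OP103@1, OP104@1) gives peak 17: h1:17  h2:12  h3:7  h4:1  h5:0.
Shift OP101→2, OP103→4, OP104→2.
Schedule OP100@1, OP101@2, OP102@1, OP103@4, OP104@2: h1:10  h2:7  h3:7  h4:7  h5:6 — peak 10.

10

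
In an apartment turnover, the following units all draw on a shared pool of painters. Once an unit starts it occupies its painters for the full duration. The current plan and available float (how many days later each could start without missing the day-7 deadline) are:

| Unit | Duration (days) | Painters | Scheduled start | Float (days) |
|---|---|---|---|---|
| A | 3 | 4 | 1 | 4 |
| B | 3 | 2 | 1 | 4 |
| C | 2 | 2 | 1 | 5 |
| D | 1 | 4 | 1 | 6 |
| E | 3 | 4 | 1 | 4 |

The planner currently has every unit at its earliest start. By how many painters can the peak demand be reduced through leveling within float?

10

Early-start peak: d1:16  d2:12  d3:10  d4:0  d5:0  d6:0  d7:0 ⇒ 16.
Leveled (A@1, B@1, C@4, D@4, E@5): d1:6  d2:6  d3:6  d4:6  d5:6  d6:4  d7:4 ⇒ 6.
Reduction 16 − 6 = 10.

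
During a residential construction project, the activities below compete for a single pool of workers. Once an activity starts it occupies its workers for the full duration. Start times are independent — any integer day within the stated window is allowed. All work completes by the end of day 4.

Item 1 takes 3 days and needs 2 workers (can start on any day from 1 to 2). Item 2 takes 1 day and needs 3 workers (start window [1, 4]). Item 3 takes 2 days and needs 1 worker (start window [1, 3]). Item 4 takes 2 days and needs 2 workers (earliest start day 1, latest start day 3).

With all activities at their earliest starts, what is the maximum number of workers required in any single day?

8

Early-start schedule: Item 1@1, Item 2@1, Item 3@1, Item 4@1.
Load per day: day 1: 8, day 2: 5, day 3: 2, day 4: 0.
Peak is 8.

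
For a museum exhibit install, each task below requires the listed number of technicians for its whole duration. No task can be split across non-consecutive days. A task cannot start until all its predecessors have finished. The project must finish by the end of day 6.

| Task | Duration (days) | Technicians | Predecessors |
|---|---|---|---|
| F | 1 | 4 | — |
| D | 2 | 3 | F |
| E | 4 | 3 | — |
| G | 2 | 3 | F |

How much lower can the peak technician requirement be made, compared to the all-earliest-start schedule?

3

Early-start peak: d1:7  d2:9  d3:9  d4:3  d5:0  d6:0 ⇒ 9.
Leveled (F@1, D@2, E@2, G@4): d1:4  d2:6  d3:6  d4:6  d5:6  d6:0 ⇒ 6.
Reduction 9 − 6 = 3.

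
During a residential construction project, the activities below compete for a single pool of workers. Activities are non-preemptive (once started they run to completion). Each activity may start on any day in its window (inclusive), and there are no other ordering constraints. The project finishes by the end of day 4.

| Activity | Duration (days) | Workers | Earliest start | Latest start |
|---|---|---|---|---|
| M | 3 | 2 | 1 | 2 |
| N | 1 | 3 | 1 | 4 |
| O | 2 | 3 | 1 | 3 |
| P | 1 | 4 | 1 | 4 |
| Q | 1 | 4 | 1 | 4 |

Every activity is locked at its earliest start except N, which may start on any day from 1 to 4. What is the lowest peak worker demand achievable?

13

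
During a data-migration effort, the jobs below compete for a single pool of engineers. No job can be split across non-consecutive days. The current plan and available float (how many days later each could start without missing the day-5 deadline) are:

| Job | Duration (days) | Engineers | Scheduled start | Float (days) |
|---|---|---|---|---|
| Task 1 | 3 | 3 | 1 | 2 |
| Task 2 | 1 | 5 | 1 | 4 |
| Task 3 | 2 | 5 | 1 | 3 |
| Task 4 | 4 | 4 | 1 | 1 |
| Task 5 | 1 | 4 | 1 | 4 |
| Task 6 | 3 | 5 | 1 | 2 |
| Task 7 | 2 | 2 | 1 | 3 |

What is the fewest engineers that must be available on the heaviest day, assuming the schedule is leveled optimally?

14

Early-start (Task 1@1, Task 2@1, Task 3@1, Task 4@1, Task 5@1, Task 6@1, Task 7@1) gives peak 28: d1:28  d2:19  d3:12  d4:4  d5:0.
Shift Task 4→2, Task 5→4, Task 6→3, Task 7→2.
Schedule Task 1@1, Task 2@1, Task 3@1, Task 4@2, Task 5@4, Task 6@3, Task 7@2: d1:13  d2:14  d3:14  d4:13  d5:9 — peak 14.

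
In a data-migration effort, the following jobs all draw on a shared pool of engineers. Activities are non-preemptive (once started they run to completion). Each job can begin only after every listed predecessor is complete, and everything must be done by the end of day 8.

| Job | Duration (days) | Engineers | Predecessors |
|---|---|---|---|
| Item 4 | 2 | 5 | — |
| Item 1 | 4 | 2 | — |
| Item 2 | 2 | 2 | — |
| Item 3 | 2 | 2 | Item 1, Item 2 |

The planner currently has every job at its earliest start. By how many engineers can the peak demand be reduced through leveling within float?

4

Early-start peak: d1:9  d2:9  d3:2  d4:2  d5:2  d6:2  d7:0  d8:0 ⇒ 9.
Leveled (Item 4@1, Item 1@3, Item 2@3, Item 3@7): d1:5  d2:5  d3:4  d4:4  d5:2  d6:2  d7:2  d8:2 ⇒ 5.
Reduction 9 − 5 = 4.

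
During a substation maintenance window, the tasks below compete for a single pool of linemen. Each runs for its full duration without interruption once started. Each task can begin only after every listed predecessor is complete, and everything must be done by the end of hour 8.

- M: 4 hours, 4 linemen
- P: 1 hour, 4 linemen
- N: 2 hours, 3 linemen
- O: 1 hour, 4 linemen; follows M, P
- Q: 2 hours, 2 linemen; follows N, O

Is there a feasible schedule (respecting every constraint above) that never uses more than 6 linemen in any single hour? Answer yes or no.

The minimum achievable peak is 7; 6 < 7, so no feasible schedule stays within the cap.

no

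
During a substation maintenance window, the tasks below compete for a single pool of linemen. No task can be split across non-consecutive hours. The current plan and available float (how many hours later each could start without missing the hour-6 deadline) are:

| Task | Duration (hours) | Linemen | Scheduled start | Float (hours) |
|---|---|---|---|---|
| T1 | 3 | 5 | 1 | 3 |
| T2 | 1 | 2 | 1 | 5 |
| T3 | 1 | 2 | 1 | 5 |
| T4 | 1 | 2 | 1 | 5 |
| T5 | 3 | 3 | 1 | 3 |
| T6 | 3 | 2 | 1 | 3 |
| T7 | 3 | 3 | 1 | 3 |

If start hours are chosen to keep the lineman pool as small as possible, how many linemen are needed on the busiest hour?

8

Early-start (T1@1, T2@1, T3@1, T4@1, T5@1, T6@1, T7@1) gives peak 19: h1:19  h2:13  h3:13  h4:0  h5:0  h6:0.
Shift T3→2, T4→3, T5→4, T6→4, T7→4.
Schedule T1@1, T2@1, T3@2, T4@3, T5@4, T6@4, T7@4: h1:7  h2:7  h3:7  h4:8  h5:8  h6:8 — peak 8.
Total lineman-hours = 45 over 6 hours ⇒ peak ≥ ⌈45/6⌉ = 8, so 8 is optimal.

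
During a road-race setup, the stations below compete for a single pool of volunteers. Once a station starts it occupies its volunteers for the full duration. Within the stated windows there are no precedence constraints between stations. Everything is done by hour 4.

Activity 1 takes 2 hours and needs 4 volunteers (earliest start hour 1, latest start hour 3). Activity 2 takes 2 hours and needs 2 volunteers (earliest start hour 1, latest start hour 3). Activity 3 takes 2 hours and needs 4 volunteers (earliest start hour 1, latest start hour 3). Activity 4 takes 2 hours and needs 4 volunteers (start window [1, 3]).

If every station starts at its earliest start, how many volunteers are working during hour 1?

At early start, hour 1 has: Activity 1, Activity 2, Activity 3, Activity 4.
Demand: 4 + 2 + 4 + 4 = 14.

14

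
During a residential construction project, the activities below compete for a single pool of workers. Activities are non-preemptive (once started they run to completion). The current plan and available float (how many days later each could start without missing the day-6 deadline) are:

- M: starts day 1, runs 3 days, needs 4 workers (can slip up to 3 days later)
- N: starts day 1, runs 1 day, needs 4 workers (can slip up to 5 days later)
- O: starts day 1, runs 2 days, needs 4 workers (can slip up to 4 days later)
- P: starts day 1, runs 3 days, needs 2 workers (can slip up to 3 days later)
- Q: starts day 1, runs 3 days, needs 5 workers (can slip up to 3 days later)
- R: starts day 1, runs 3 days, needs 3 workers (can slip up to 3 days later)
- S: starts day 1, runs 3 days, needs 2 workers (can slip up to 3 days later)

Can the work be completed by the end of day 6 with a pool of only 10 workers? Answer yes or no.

Schedule M@1, N@1, O@2, P@1, Q@4, R@4, S@4: d1:10  d2:10  d3:10  d4:10  d5:10  d6:10 — peak 10 ≤ 10.

yes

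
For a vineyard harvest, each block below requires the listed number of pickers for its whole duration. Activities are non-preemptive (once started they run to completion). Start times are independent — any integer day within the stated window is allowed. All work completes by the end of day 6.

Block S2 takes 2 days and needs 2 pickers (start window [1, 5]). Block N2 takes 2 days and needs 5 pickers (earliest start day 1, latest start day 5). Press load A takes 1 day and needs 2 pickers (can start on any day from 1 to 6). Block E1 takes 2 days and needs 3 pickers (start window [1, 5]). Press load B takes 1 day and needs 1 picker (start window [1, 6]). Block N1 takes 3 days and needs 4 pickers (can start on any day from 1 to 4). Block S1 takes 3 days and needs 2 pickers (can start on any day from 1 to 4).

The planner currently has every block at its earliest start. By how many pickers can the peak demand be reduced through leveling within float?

Early-start peak: d1:19  d2:16  d3:6  d4:0  d5:0  d6:0 ⇒ 19.
Leveled (Block S2@1, Block N2@5, Press load A@4, Block E1@3, Press load B@1, Block N1@1, Block S1@4): d1:7  d2:6  d3:7  d4:7  d5:7  d6:7 ⇒ 7.
Reduction 19 − 7 = 12.

12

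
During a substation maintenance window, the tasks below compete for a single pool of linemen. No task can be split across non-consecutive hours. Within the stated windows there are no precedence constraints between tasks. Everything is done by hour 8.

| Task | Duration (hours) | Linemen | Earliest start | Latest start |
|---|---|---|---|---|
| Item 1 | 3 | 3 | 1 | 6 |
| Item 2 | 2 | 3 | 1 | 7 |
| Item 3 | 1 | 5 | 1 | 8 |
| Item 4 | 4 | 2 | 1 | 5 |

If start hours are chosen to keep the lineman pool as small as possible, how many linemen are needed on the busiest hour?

5

Early-start (Item 1@1, Item 2@1, Item 3@1, Item 4@1) gives peak 13: h1:13  h2:8  h3:5  h4:2  h5:0  h6:0  h7:0  h8:0.
Shift Item 2→4, Item 3→6.
Schedule Item 1@1, Item 2@4, Item 3@6, Item 4@1: h1:5  h2:5  h3:5  h4:5  h5:3  h6:5  h7:0  h8:0 — peak 5.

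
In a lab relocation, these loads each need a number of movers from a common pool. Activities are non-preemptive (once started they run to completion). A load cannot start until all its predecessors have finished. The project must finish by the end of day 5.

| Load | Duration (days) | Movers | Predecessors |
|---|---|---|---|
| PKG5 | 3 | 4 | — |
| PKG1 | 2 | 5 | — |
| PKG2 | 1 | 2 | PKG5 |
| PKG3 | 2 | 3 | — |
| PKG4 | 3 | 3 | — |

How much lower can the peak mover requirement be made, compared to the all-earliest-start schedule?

6

Early-start peak: d1:15  d2:15  d3:7  d4:2  d5:0 ⇒ 15.
Leveled (PKG5@1, PKG1@1, PKG2@4, PKG3@4, PKG4@3): d1:9  d2:9  d3:7  d4:8  d5:6 ⇒ 9.
Reduction 15 − 9 = 6.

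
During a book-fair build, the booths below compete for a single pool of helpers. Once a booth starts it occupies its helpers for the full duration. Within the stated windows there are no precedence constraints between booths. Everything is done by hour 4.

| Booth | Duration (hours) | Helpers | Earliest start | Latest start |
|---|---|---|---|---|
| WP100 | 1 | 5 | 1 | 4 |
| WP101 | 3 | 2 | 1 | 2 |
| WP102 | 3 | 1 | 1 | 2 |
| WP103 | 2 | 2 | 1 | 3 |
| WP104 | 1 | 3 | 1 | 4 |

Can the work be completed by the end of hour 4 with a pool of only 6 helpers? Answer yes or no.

yes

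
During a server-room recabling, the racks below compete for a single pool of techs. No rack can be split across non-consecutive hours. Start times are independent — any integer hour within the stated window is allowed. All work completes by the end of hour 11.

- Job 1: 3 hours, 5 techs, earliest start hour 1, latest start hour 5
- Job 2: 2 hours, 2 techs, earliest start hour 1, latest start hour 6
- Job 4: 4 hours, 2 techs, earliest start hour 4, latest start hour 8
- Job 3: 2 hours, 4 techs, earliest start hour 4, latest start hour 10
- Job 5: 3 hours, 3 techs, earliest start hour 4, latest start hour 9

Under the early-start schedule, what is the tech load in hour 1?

7

At early start, hour 1 has: Job 1, Job 2.
Demand: 5 + 2 = 7.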